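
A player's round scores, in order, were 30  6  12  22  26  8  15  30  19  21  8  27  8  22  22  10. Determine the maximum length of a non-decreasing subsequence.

7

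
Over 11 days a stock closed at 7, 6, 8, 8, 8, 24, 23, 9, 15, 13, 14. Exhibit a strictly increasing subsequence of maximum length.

7, 8, 9, 13, 14

Patience tails give the LIS length; then backtrack through the dp parents:
7 → extends → [7]
6 → replaces 7 → [6]
8 → extends → [6, 8]
8 → already a tail → [6, 8]
8 → already a tail → [6, 8]
24 → extends → [6, 8, 24]
23 → replaces 24 → [6, 8, 23]
9 → replaces 23 → [6, 8, 9]
15 → extends → [6, 8, 9, 15]
13 → replaces 15 → [6, 8, 9, 13]
14 → extends → [6, 8, 9, 13, 14]
Length 5; one witness is 7, 8, 9, 13, 14.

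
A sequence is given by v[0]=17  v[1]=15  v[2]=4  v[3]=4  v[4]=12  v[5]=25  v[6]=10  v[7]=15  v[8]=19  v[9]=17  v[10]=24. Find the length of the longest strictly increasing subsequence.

5

Track the smallest tail for each achievable length (strict):
17 → extends → [17]
15 → replaces 17 → [15]
4 → replaces 15 → [4]
4 → already a tail → [4]
12 → extends → [4, 12]
25 → extends → [4, 12, 25]
10 → replaces 12 → [4, 10, 25]
15 → replaces 25 → [4, 10, 15]
19 → extends → [4, 10, 15, 19]
17 → replaces 19 → [4, 10, 15, 17]
24 → extends → [4, 10, 15, 17, 24]
Five tails, so the longest strictly increasing subsequence has length 5 (e.g. 4, 12, 15, 19, 24).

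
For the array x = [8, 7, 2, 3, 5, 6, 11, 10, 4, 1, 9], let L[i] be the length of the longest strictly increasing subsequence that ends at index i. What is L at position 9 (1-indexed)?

dp[i] = 1 + max{dp[j] : j<i, x[j]<x[i]} (or 1 if no such j):
i:      1  2  3  4  5  6  7  8  9 10 11
x[i]:   8  7  2  3  5  6 11 10  4  1  9
dp:     1  1  1  2  3  4  5  5  3  1  5
At index 9 the value is 3.

3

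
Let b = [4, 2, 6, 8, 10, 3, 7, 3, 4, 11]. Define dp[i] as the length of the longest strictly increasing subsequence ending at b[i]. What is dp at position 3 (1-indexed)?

dp[i] = 1 + max{dp[j] : j<i, b[j]<b[i]} (or 1 if no such j):
i:      1  2  3  4  5  6  7  8  9 10
b[i]:   4  2  6  8 10  3  7  3  4 11
dp:     1  1  2  3  4  2  3  2  3  5
At index 3 the value is 2.

2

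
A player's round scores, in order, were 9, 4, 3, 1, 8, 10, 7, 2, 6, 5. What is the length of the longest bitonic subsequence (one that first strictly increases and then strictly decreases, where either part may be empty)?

6

inc[i] = longest strictly increasing subsequence ending at i; dec[i] = longest strictly decreasing subsequence starting at i:
i:      1  2  3  4  5  6  7  8  9 10
a[i]:   9  4  3  1  8 10  7  2  6  5
inc:    1  1  1  1  2  3  2  2  3  3
dec:    5  3  2  1  4  4  3  1  2  1
Best peak at i=6 (value 10): inc=3, dec=4, length 3+4−1 = 6.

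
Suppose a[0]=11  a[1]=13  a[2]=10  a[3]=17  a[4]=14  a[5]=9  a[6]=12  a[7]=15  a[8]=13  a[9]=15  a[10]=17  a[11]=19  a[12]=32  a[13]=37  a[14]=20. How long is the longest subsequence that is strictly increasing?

8

Let dp[i] be the length of the longest such subsequence ending at index i:
i:      0  1  2  3  4  5  6  7  8  9 10 11 12 13 14
a[i]:  11 13 10 17 14  9 12 15 13 15 17 19 32 37 20
dp:     1  2  1  3  3  1  2  4  3  4  5  6  7  8  7
Maximum dp value is 8.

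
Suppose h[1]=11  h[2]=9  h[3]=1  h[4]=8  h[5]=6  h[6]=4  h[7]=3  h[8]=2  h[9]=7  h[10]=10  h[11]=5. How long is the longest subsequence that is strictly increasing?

4

Track the smallest tail for each achievable length (strict):
11 → extends → [11]
9 → replaces 11 → [9]
1 → replaces 9 → [1]
8 → extends → [1, 8]
6 → replaces 8 → [1, 6]
4 → replaces 6 → [1, 4]
3 → replaces 4 → [1, 3]
2 → replaces 3 → [1, 2]
7 → extends → [1, 2, 7]
10 → extends → [1, 2, 7, 10]
5 → replaces 7 → [1, 2, 5, 10]
Four tails, so the longest strictly increasing subsequence has length 4 (e.g. 1, 6, 7, 10).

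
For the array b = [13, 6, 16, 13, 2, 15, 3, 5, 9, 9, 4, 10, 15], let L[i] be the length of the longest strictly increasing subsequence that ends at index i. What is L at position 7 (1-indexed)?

2

dp[i] = 1 + max{dp[j] : j<i, b[j]<b[i]} (or 1 if no such j):
i:      1  2  3  4  5  6  7  8  9 10 11 12 13
b[i]:  13  6 16 13  2 15  3  5  9  9  4 10 15
dp:     1  1  2  2  1  3  2  3  4  4  3  5  6
At index 7 the value is 2.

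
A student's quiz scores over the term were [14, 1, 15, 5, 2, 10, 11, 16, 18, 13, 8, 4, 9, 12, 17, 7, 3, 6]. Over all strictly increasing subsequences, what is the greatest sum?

Let S[i] be the best sum of a strictly increasing subsequence ending at i:
i:      1  2  3  4  5  6  7  8  9 10 11 12 13 14 15 16 17 18
a[i]:  14  1 15  5  2 10 11 16 18 13  8  4  9 12 17  7  3  6
S:     14  1 29  6  3 16 27 45 63 40 14  7 23 39 62 14  6 13
Maximum is 63 (e.g. 14 + 15 + 16 + 18).

63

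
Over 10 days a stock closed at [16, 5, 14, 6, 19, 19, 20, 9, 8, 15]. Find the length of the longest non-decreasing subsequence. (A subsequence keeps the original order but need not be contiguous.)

5

Let dp[i] be the length of the longest such subsequence ending at index i:
i:      1  2  3  4  5  6  7  8  9 10
a[i]:  16  5 14  6 19 19 20  9  8 15
dp:     1  1  2  2  3  4  5  3  3  4
Maximum dp value is 5.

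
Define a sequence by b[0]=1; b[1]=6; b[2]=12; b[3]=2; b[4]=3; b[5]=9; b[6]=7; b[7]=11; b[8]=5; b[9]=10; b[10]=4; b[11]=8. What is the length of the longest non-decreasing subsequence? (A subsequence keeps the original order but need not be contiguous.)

Track the smallest tail for each achievable length (allowing ties):
1 → extends → [1]
6 → extends → [1, 6]
12 → extends → [1, 6, 12]
2 → replaces 6 → [1, 2, 12]
3 → replaces 12 → [1, 2, 3]
9 → extends → [1, 2, 3, 9]
7 → replaces 9 → [1, 2, 3, 7]
11 → extends → [1, 2, 3, 7, 11]
5 → replaces 7 → [1, 2, 3, 5, 11]
10 → replaces 11 → [1, 2, 3, 5, 10]
4 → replaces 5 → [1, 2, 3, 4, 10]
8 → replaces 10 → [1, 2, 3, 4, 8]
Five tails, so the longest non-decreasing subsequence has length 5 (e.g. 1, 2, 3, 9, 11).

5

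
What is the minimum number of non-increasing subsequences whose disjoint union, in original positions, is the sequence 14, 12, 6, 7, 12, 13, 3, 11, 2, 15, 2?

5

The minimum number of non-increasing subsequences covering a sequence equals the length of its longest strictly increasing subsequence.
LIS length is 5 (e.g. 6, 7, 12, 13, 15), so 5 piles are needed.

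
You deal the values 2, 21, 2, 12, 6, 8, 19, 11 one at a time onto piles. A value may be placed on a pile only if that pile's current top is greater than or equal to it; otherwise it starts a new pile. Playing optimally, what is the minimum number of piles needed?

4

Place each on the leftmost legal pile:
2 → new pile 1 (tops now [2])
21 → new pile 2 (tops now [2, 21])
2 → pile 1 (tops now [2, 21])
12 → pile 2 (tops now [2, 12])
6 → pile 2 (tops now [2, 6])
8 → new pile 3 (tops now [2, 6, 8])
19 → new pile 4 (tops now [2, 6, 8, 19])
11 → pile 4 (tops now [2, 6, 8, 11])
Four piles.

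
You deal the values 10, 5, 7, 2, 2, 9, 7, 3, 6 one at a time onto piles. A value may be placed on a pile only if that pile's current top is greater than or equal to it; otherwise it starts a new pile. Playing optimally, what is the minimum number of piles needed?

Place each on the leftmost legal pile:
10 → new pile 1 (tops now [10])
5 → pile 1 (tops now [5])
7 → new pile 2 (tops now [5, 7])
2 → pile 1 (tops now [2, 7])
2 → pile 1 (tops now [2, 7])
9 → new pile 3 (tops now [2, 7, 9])
7 → pile 2 (tops now [2, 7, 9])
3 → pile 2 (tops now [2, 3, 9])
6 → pile 3 (tops now [2, 3, 6])
Three piles.

3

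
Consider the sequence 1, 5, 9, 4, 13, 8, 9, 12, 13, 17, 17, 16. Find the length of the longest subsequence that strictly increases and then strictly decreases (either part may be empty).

8

inc[i] = longest strictly increasing subsequence ending at i; dec[i] = longest strictly decreasing subsequence starting at i:
i:      1  2  3  4  5  6  7  8  9 10 11 12
a[i]:   1  5  9  4 13  8  9 12 13 17 17 16
inc:    1  2  3  2  4  3  4  5  6  7  7  7
dec:    1  2  2  1  2  1  1  1  1  2  2  1
Best peak at i=10 (value 17): inc=7, dec=2, length 7+2−1 = 8.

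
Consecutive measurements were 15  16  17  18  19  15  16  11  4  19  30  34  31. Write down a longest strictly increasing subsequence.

Patience tails give the LIS length; then backtrack through the dp parents:
15 → extends → [15]
16 → extends → [15, 16]
17 → extends → [15, 16, 17]
18 → extends → [15, 16, 17, 18]
19 → extends → [15, 16, 17, 18, 19]
15 → already a tail → [15, 16, 17, 18, 19]
16 → already a tail → [15, 16, 17, 18, 19]
11 → replaces 15 → [11, 16, 17, 18, 19]
4 → replaces 11 → [4, 16, 17, 18, 19]
19 → already a tail → [4, 16, 17, 18, 19]
30 → extends → [4, 16, 17, 18, 19, 30]
34 → extends → [4, 16, 17, 18, 19, 30, 34]
31 → replaces 34 → [4, 16, 17, 18, 19, 30, 31]
Length 7; one witness is 15, 16, 17, 18, 19, 30, 34.

15, 16, 17, 18, 19, 30, 34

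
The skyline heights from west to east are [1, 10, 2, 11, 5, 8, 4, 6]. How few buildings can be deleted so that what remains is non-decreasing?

Fewest deletions = n − (longest non-decreasing subsequence).
i:      1  2  3  4  5  6  7  8
a[i]:   1 10  2 11  5  8  4  6
dp:     1  2  2  3  3  4  3  4
max dp = 4, so deletions = 8 − 4 = 4.

4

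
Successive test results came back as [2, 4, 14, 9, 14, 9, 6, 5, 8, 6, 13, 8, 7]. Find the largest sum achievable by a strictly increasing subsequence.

33

Let S[i] be the best sum of a strictly increasing subsequence ending at i:
i:      1  2  3  4  5  6  7  8  9 10 11 12 13
a[i]:   2  4 14  9 14  9  6  5  8  6 13  8  7
S:      2  6 20 15 29 15 12 11 20 17 33 25 24
Maximum is 33 (e.g. 2 + 4 + 6 + 8 + 13).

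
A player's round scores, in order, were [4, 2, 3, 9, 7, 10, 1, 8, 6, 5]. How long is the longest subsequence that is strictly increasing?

Track the smallest tail for each achievable length (strict):
4 → extends → [4]
2 → replaces 4 → [2]
3 → extends → [2, 3]
9 → extends → [2, 3, 9]
7 → replaces 9 → [2, 3, 7]
10 → extends → [2, 3, 7, 10]
1 → replaces 2 → [1, 3, 7, 10]
8 → replaces 10 → [1, 3, 7, 8]
6 → replaces 7 → [1, 3, 6, 8]
5 → replaces 6 → [1, 3, 5, 8]
Four tails, so the longest strictly increasing subsequence has length 4 (e.g. 2, 3, 9, 10).

4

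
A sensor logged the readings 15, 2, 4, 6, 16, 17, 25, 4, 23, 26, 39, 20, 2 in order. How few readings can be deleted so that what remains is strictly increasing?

Fewest deletions = n − (longest strictly increasing subsequence).
Patience tails:
15 → extends → [15]
2 → replaces 15 → [2]
4 → extends → [2, 4]
6 → extends → [2, 4, 6]
16 → extends → [2, 4, 6, 16]
17 → extends → [2, 4, 6, 16, 17]
25 → extends → [2, 4, 6, 16, 17, 25]
4 → already a tail → [2, 4, 6, 16, 17, 25]
23 → replaces 25 → [2, 4, 6, 16, 17, 23]
26 → extends → [2, 4, 6, 16, 17, 23, 26]
39 → extends → [2, 4, 6, 16, 17, 23, 26, 39]
20 → replaces 23 → [2, 4, 6, 16, 17, 20, 26, 39]
2 → already a tail → [2, 4, 6, 16, 17, 20, 26, 39]
Longest strictly increasing subsequence has length 8, so deletions = 13 − 8 = 5.

5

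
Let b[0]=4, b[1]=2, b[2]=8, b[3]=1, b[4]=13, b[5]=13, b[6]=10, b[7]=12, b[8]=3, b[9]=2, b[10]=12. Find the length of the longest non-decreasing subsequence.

5

Let dp[i] be the length of the longest such subsequence ending at index i:
i:      0  1  2  3  4  5  6  7  8  9 10
b[i]:   4  2  8  1 13 13 10 12  3  2 12
dp:     1  1  2  1  3  4  3  4  2  2  5
Maximum dp value is 5.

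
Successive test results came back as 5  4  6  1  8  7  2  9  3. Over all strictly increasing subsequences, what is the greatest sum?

28

Let S[i] be the best sum of a strictly increasing subsequence ending at i:
i:      1  2  3  4  5  6  7  8  9
a[i]:   5  4  6  1  8  7  2  9  3
S:      5  4 11  1 19 18  3 28  6
Maximum is 28 (e.g. 5 + 6 + 8 + 9).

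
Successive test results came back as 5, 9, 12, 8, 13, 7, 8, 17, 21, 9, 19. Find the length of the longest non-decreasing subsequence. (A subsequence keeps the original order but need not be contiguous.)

6

Let dp[i] be the length of the longest such subsequence ending at index i:
i:      1  2  3  4  5  6  7  8  9 10 11
a[i]:   5  9 12  8 13  7  8 17 21  9 19
dp:     1  2  3  2  4  2  3  5  6  4  6
Maximum dp value is 6.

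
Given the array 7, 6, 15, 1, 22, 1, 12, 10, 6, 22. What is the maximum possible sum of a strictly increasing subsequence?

44

Let S[i] be the best sum of a strictly increasing subsequence ending at i:
i:      1  2  3  4  5  6  7  8  9 10
a[i]:   7  6 15  1 22  1 12 10  6 22
S:      7  6 22  1 44  1 19 17  7 44
Maximum is 44 (e.g. 7 + 15 + 22).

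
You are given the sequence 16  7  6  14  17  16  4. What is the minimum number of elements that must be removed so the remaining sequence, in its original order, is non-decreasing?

4

Fewest deletions = n − (longest non-decreasing subsequence).
i:      1  2  3  4  5  6  7
a[i]:  16  7  6 14 17 16  4
dp:     1  1  1  2  3  3  1
max dp = 3, so deletions = 7 − 3 = 4.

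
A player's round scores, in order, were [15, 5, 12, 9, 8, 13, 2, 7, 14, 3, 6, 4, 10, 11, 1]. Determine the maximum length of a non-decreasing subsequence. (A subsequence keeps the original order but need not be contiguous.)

Let dp[i] be the length of the longest such subsequence ending at index i:
i:      1  2  3  4  5  6  7  8  9 10 11 12 13 14 15
a[i]:  15  5 12  9  8 13  2  7 14  3  6  4 10 11  1
dp:     1  1  2  2  2  3  1  2  4  2  3  3  4  5  1
Maximum dp value is 5.

5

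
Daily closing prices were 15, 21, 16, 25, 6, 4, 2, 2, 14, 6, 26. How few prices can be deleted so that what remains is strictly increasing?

7

Fewest deletions = n − (longest strictly increasing subsequence).
Patience tails:
15 → extends → [15]
21 → extends → [15, 21]
16 → replaces 21 → [15, 16]
25 → extends → [15, 16, 25]
6 → replaces 15 → [6, 16, 25]
4 → replaces 6 → [4, 16, 25]
2 → replaces 4 → [2, 16, 25]
2 → already a tail → [2, 16, 25]
14 → replaces 16 → [2, 14, 25]
6 → replaces 14 → [2, 6, 25]
26 → extends → [2, 6, 25, 26]
Longest strictly increasing subsequence has length 4, so deletions = 11 − 4 = 7.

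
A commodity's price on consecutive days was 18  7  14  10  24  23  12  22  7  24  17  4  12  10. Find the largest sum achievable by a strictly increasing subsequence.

Let S[i] be the best sum of a strictly increasing subsequence ending at i:
i:      1  2  3  4  5  6  7  8  9 10 11 12 13 14
a[i]:  18  7 14 10 24 23 12 22  7 24 17  4 12 10
S:     18  7 21 17 45 44 29 51  7 75 46  4 29 17
Maximum is 75 (e.g. 7 + 10 + 12 + 22 + 24).

75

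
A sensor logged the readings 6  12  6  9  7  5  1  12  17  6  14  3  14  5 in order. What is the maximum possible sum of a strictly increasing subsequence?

Let S[i] be the best sum of a strictly increasing subsequence ending at i:
i:      1  2  3  4  5  6  7  8  9 10 11 12 13 14
a[i]:   6 12  6  9  7  5  1 12 17  6 14  3 14  5
S:      6 18  6 15 13  5  1 27 44 11 41  4 41  9
Maximum is 44 (e.g. 6 + 9 + 12 + 17).

44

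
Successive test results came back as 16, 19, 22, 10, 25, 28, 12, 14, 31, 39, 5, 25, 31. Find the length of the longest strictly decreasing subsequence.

3

Negate each value so 'decreasing' becomes 'increasing', then run patience tails on the negated sequence:
-16 → extends → [-16]
-19 → replaces -16 → [-19]
-22 → replaces -19 → [-22]
-10 → extends → [-22, -10]
-25 → replaces -22 → [-25, -10]
-28 → replaces -25 → [-28, -10]
-12 → replaces -10 → [-28, -12]
-14 → replaces -12 → [-28, -14]
-31 → replaces -28 → [-31, -14]
-39 → replaces -31 → [-39, -14]
-5 → extends → [-39, -14, -5]
-25 → replaces -14 → [-39, -25, -5]
-31 → replaces -25 → [-39, -31, -5]
Three tails, so the longest strictly decreasing subsequence of the original has length 3.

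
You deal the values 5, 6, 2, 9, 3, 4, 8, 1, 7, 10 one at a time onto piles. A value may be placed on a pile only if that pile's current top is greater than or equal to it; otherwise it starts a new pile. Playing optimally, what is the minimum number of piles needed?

5

The minimum number of non-increasing subsequences covering a sequence equals the length of its longest strictly increasing subsequence.
LIS length is 5 (e.g. 2, 3, 4, 8, 10), so 5 piles are needed.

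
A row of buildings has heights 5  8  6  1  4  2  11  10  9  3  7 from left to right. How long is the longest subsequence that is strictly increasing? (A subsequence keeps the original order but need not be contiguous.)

4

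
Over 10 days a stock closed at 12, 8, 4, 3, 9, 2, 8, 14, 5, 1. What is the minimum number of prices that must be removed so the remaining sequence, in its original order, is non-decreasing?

7

Fewest deletions = n − (longest non-decreasing subsequence).
i:      1  2  3  4  5  6  7  8  9 10
a[i]:  12  8  4  3  9  2  8 14  5  1
dp:     1  1  1  1  2  1  2  3  2  1
max dp = 3, so deletions = 10 − 3 = 7.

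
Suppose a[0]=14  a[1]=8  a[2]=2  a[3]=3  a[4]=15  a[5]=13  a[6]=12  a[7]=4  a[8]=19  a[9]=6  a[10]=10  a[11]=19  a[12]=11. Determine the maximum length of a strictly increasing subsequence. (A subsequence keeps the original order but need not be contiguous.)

6

Track the smallest tail for each achievable length (strict):
14 → extends → [14]
8 → replaces 14 → [8]
2 → replaces 8 → [2]
3 → extends → [2, 3]
15 → extends → [2, 3, 15]
13 → replaces 15 → [2, 3, 13]
12 → replaces 13 → [2, 3, 12]
4 → replaces 12 → [2, 3, 4]
19 → extends → [2, 3, 4, 19]
6 → replaces 19 → [2, 3, 4, 6]
10 → extends → [2, 3, 4, 6, 10]
19 → extends → [2, 3, 4, 6, 10, 19]
11 → replaces 19 → [2, 3, 4, 6, 10, 11]
Six tails, so the longest strictly increasing subsequence has length 6 (e.g. 2, 3, 4, 6, 10, 19).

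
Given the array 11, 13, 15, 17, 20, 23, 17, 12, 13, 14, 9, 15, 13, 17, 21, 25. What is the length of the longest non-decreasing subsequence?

8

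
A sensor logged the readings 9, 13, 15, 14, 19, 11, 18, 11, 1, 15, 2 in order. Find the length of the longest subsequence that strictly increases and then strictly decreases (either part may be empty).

inc[i] = longest strictly increasing subsequence ending at i; dec[i] = longest strictly decreasing subsequence starting at i:
i:      1  2  3  4  5  6  7  8  9 10 11
a[i]:   9 13 15 14 19 11 18 11  1 15  2
inc:    1  2  3  3  4  2  4  2  1  4  2
dec:    2  3  4  3  4  2  3  2  1  2  1
Best peak at i=5 (value 19): inc=4, dec=4, length 4+4−1 = 7.

7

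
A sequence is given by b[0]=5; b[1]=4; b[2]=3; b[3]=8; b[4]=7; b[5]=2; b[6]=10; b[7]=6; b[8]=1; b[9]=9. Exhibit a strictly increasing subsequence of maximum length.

Patience tails give the LIS length; then backtrack through the dp parents:
5 → extends → [5]
4 → replaces 5 → [4]
3 → replaces 4 → [3]
8 → extends → [3, 8]
7 → replaces 8 → [3, 7]
2 → replaces 3 → [2, 7]
10 → extends → [2, 7, 10]
6 → replaces 7 → [2, 6, 10]
1 → replaces 2 → [1, 6, 10]
9 → replaces 10 → [1, 6, 9]
Length 3; one witness is 5, 8, 10.

5, 8, 10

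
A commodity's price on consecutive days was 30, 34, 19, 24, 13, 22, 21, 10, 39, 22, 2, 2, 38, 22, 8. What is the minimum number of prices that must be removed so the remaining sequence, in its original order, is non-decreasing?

11

Fewest deletions = n − (longest non-decreasing subsequence).
i:      1  2  3  4  5  6  7  8  9 10 11 12 13 14 15
a[i]:  30 34 19 24 13 22 21 10 39 22  2  2 38 22  8
dp:     1  2  1  2  1  2  2  1  3  3  1  2  4  4  3
max dp = 4, so deletions = 15 − 4 = 11.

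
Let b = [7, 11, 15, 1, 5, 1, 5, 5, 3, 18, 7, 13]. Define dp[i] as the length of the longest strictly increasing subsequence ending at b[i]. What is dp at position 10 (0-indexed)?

3

dp[i] = 1 + max{dp[j] : j<i, b[j]<b[i]} (or 1 if no such j):
i:      0  1  2  3  4  5  6  7  8  9 10 11
b[i]:   7 11 15  1  5  1  5  5  3 18  7 13
dp:     1  2  3  1  2  1  2  2  2  4  3  4
At index 10 the value is 3.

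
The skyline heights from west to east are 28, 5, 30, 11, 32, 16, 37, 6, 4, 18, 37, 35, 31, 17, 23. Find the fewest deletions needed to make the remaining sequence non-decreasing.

10

Fewest deletions = n − (longest non-decreasing subsequence).
i:      1  2  3  4  5  6  7  8  9 10 11 12 13 14 15
a[i]:  28  5 30 11 32 16 37  6  4 18 37 35 31 17 23
dp:     1  1  2  2  3  3  4  2  1  4  5  5  5  4  5
max dp = 5, so deletions = 15 − 5 = 10.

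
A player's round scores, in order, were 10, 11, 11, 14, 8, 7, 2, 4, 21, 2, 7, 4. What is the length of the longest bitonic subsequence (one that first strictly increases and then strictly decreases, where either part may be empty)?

inc[i] = longest strictly increasing subsequence ending at i; dec[i] = longest strictly decreasing subsequence starting at i:
i:      1  2  3  4  5  6  7  8  9 10 11 12
a[i]:  10 11 11 14  8  7  2  4 21  2  7  4
inc:    1  2  2  3  1  1  1  2  4  1  3  2
dec:    5  5  5  5  4  3  1  2  3  1  2  1
Best peak at i=4 (value 14): inc=3, dec=5, length 3+5−1 = 7.

7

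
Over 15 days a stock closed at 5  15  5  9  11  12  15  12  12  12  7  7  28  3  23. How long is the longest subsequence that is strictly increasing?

6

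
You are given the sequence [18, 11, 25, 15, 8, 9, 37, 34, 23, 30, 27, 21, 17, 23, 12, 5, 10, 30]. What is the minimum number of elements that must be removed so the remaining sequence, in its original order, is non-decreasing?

13

Fewest deletions = n − (longest non-decreasing subsequence).
Patience tails:
18 → extends → [18]
11 → replaces 18 → [11]
25 → extends → [11, 25]
15 → replaces 25 → [11, 15]
8 → replaces 11 → [8, 15]
9 → replaces 15 → [8, 9]
37 → extends → [8, 9, 37]
34 → replaces 37 → [8, 9, 34]
23 → replaces 34 → [8, 9, 23]
30 → extends → [8, 9, 23, 30]
27 → replaces 30 → [8, 9, 23, 27]
21 → replaces 23 → [8, 9, 21, 27]
17 → replaces 21 → [8, 9, 17, 27]
23 → replaces 27 → [8, 9, 17, 23]
12 → replaces 17 → [8, 9, 12, 23]
5 → replaces 8 → [5, 9, 12, 23]
10 → replaces 12 → [5, 9, 10, 23]
30 → extends → [5, 9, 10, 23, 30]
Longest non-decreasing subsequence has length 5, so deletions = 18 − 5 = 13.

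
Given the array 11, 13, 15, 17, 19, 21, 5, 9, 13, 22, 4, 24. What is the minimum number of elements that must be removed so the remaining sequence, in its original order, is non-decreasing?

Fewest deletions = n − (longest non-decreasing subsequence).
Patience tails:
11 → extends → [11]
13 → extends → [11, 13]
15 → extends → [11, 13, 15]
17 → extends → [11, 13, 15, 17]
19 → extends → [11, 13, 15, 17, 19]
21 → extends → [11, 13, 15, 17, 19, 21]
5 → replaces 11 → [5, 13, 15, 17, 19, 21]
9 → replaces 13 → [5, 9, 15, 17, 19, 21]
13 → replaces 15 → [5, 9, 13, 17, 19, 21]
22 → extends → [5, 9, 13, 17, 19, 21, 22]
4 → replaces 5 → [4, 9, 13, 17, 19, 21, 22]
24 → extends → [4, 9, 13, 17, 19, 21, 22, 24]
Longest non-decreasing subsequence has length 8, so deletions = 12 − 8 = 4.

4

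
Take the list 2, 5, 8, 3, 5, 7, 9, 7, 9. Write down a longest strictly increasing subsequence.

Patience tails give the LIS length; then backtrack through the dp parents:
2 → extends → [2]
5 → extends → [2, 5]
8 → extends → [2, 5, 8]
3 → replaces 5 → [2, 3, 8]
5 → replaces 8 → [2, 3, 5]
7 → extends → [2, 3, 5, 7]
9 → extends → [2, 3, 5, 7, 9]
7 → already a tail → [2, 3, 5, 7, 9]
9 → already a tail → [2, 3, 5, 7, 9]
Length 5; one witness is 2, 3, 5, 7, 9.

2, 3, 5, 7, 9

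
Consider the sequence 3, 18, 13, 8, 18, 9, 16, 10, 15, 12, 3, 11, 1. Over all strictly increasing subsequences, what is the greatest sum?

45

Let S[i] be the best sum of a strictly increasing subsequence ending at i:
i:      1  2  3  4  5  6  7  8  9 10 11 12 13
a[i]:   3 18 13  8 18  9 16 10 15 12  3 11  1
S:      3 21 16 11 34 20 36 30 45 42  3 41  1
Maximum is 45 (e.g. 3 + 8 + 9 + 10 + 15).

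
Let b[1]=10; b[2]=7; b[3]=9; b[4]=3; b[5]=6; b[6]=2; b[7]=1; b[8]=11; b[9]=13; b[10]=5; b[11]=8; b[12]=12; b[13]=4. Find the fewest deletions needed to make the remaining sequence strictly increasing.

Fewest deletions = n − (longest strictly increasing subsequence).
i:      1  2  3  4  5  6  7  8  9 10 11 12 13
b[i]:  10  7  9  3  6  2  1 11 13  5  8 12  4
dp:     1  1  2  1  2  1  1  3  4  2  3  4  2
max dp = 4, so deletions = 13 − 4 = 9.

9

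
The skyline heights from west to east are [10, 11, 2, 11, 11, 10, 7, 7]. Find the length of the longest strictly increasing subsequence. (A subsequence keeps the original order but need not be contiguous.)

2

Track the smallest tail for each achievable length (strict):
10 → extends → [10]
11 → extends → [10, 11]
2 → replaces 10 → [2, 11]
11 → already a tail → [2, 11]
11 → already a tail → [2, 11]
10 → replaces 11 → [2, 10]
7 → replaces 10 → [2, 7]
7 → already a tail → [2, 7]
Two tails, so the longest strictly increasing subsequence has length 2 (e.g. 10, 11).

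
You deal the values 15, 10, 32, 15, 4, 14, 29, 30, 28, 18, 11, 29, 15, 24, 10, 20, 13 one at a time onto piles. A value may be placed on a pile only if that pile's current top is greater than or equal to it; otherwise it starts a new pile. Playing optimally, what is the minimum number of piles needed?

4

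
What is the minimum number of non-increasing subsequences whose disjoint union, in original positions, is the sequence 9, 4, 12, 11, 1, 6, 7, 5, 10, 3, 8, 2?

4

Place each on the leftmost legal pile:
9 → new pile 1 (tops now [9])
4 → pile 1 (tops now [4])
12 → new pile 2 (tops now [4, 12])
11 → pile 2 (tops now [4, 11])
1 → pile 1 (tops now [1, 11])
6 → pile 2 (tops now [1, 6])
7 → new pile 3 (tops now [1, 6, 7])
5 → pile 2 (tops now [1, 5, 7])
10 → new pile 4 (tops now [1, 5, 7, 10])
3 → pile 2 (tops now [1, 3, 7, 10])
8 → pile 4 (tops now [1, 3, 7, 8])
2 → pile 2 (tops now [1, 2, 7, 8])
Four piles.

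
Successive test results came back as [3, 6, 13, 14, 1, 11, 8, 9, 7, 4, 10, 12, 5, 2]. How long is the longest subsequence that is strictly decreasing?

6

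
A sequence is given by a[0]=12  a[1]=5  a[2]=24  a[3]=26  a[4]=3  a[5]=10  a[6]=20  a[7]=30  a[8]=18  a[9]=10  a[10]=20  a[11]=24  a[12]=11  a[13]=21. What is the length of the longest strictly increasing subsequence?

5

Track the smallest tail for each achievable length (strict):
12 → extends → [12]
5 → replaces 12 → [5]
24 → extends → [5, 24]
26 → extends → [5, 24, 26]
3 → replaces 5 → [3, 24, 26]
10 → replaces 24 → [3, 10, 26]
20 → replaces 26 → [3, 10, 20]
30 → extends → [3, 10, 20, 30]
18 → replaces 20 → [3, 10, 18, 30]
10 → already a tail → [3, 10, 18, 30]
20 → replaces 30 → [3, 10, 18, 20]
24 → extends → [3, 10, 18, 20, 24]
11 → replaces 18 → [3, 10, 11, 20, 24]
21 → replaces 24 → [3, 10, 11, 20, 21]
Five tails, so the longest strictly increasing subsequence has length 5 (e.g. 5, 10, 18, 20, 24).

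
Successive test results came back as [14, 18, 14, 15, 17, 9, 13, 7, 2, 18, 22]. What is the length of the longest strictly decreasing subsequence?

5

Let dp[i] be the longest strictly decreasing subsequence ending at i:
i:      1  2  3  4  5  6  7  8  9 10 11
a[i]:  14 18 14 15 17  9 13  7  2 18 22
dp:     1  1  2  2  2  3  3  4  5  1  1
Maximum is 5.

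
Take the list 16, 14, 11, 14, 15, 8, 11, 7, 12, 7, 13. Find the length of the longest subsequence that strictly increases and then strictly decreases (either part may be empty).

inc[i] = longest strictly increasing subsequence ending at i; dec[i] = longest strictly decreasing subsequence starting at i:
i:      1  2  3  4  5  6  7  8  9 10 11
a[i]:  16 14 11 14 15  8 11  7 12  7 13
inc:    1  1  1  2  3  1  2  1  3  1  4
dec:    5  4  3  3  3  2  2  1  2  1  1
Best peak at i=1 (value 16): inc=1, dec=5, length 1+5−1 = 5.

5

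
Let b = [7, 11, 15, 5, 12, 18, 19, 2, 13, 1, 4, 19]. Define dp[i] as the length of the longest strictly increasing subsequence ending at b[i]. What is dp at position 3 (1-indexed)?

dp[i] = 1 + max{dp[j] : j<i, b[j]<b[i]} (or 1 if no such j):
i:      1  2  3  4  5  6  7  8  9 10 11 12
b[i]:   7 11 15  5 12 18 19  2 13  1  4 19
dp:     1  2  3  1  3  4  5  1  4  1  2  5
At index 3 the value is 3.

3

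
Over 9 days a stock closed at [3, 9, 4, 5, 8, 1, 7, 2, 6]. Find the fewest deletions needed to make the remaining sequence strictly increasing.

Fewest deletions = n − (longest strictly increasing subsequence).
i:     1 2 3 4 5 6 7 8 9
a[i]:  3 9 4 5 8 1 7 2 6
dp:    1 2 2 3 4 1 4 2 4
max dp = 4, so deletions = 9 − 4 = 5.

5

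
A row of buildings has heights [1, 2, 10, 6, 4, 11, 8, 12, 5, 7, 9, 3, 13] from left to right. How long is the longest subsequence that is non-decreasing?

Track the smallest tail for each achievable length (allowing ties):
1 → extends → [1]
2 → extends → [1, 2]
10 → extends → [1, 2, 10]
6 → replaces 10 → [1, 2, 6]
4 → replaces 6 → [1, 2, 4]
11 → extends → [1, 2, 4, 11]
8 → replaces 11 → [1, 2, 4, 8]
12 → extends → [1, 2, 4, 8, 12]
5 → replaces 8 → [1, 2, 4, 5, 12]
7 → replaces 12 → [1, 2, 4, 5, 7]
9 → extends → [1, 2, 4, 5, 7, 9]
3 → replaces 4 → [1, 2, 3, 5, 7, 9]
13 → extends → [1, 2, 3, 5, 7, 9, 13]
Seven tails, so the longest non-decreasing subsequence has length 7 (e.g. 1, 2, 4, 5, 7, 9, 13).

7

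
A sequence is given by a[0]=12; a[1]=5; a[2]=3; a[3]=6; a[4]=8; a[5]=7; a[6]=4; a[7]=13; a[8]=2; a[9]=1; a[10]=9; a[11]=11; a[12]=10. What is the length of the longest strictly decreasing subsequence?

6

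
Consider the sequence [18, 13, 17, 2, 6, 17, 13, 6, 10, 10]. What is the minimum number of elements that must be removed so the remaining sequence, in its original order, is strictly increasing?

7

Fewest deletions = n − (longest strictly increasing subsequence).
i:      1  2  3  4  5  6  7  8  9 10
a[i]:  18 13 17  2  6 17 13  6 10 10
dp:     1  1  2  1  2  3  3  2  3  3
max dp = 3, so deletions = 10 − 3 = 7.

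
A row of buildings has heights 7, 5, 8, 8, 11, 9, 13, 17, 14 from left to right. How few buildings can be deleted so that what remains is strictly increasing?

Fewest deletions = n − (longest strictly increasing subsequence).
i:      1  2  3  4  5  6  7  8  9
a[i]:   7  5  8  8 11  9 13 17 14
dp:     1  1  2  2  3  3  4  5  5
max dp = 5, so deletions = 9 − 5 = 4.

4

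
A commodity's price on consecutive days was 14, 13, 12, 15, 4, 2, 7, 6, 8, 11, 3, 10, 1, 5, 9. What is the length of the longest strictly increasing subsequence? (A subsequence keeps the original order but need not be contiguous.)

4

Track the smallest tail for each achievable length (strict):
14 → extends → [14]
13 → replaces 14 → [13]
12 → replaces 13 → [12]
15 → extends → [12, 15]
4 → replaces 12 → [4, 15]
2 → replaces 4 → [2, 15]
7 → replaces 15 → [2, 7]
6 → replaces 7 → [2, 6]
8 → extends → [2, 6, 8]
11 → extends → [2, 6, 8, 11]
3 → replaces 6 → [2, 3, 8, 11]
10 → replaces 11 → [2, 3, 8, 10]
1 → replaces 2 → [1, 3, 8, 10]
5 → replaces 8 → [1, 3, 5, 10]
9 → replaces 10 → [1, 3, 5, 9]
Four tails, so the longest strictly increasing subsequence has length 4 (e.g. 4, 7, 8, 11).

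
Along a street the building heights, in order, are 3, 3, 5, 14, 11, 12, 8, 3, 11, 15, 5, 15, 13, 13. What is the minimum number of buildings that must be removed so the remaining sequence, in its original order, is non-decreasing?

7

Fewest deletions = n − (longest non-decreasing subsequence).
Patience tails:
3 → extends → [3]
3 → extends → [3, 3]
5 → extends → [3, 3, 5]
14 → extends → [3, 3, 5, 14]
11 → replaces 14 → [3, 3, 5, 11]
12 → extends → [3, 3, 5, 11, 12]
8 → replaces 11 → [3, 3, 5, 8, 12]
3 → replaces 5 → [3, 3, 3, 8, 12]
11 → replaces 12 → [3, 3, 3, 8, 11]
15 → extends → [3, 3, 3, 8, 11, 15]
5 → replaces 8 → [3, 3, 3, 5, 11, 15]
15 → extends → [3, 3, 3, 5, 11, 15, 15]
13 → replaces 15 → [3, 3, 3, 5, 11, 13, 15]
13 → replaces 15 → [3, 3, 3, 5, 11, 13, 13]
Longest non-decreasing subsequence has length 7, so deletions = 14 − 7 = 7.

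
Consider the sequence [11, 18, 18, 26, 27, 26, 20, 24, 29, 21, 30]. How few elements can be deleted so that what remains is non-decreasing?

4

Fewest deletions = n − (longest non-decreasing subsequence).
Patience tails:
11 → extends → [11]
18 → extends → [11, 18]
18 → extends → [11, 18, 18]
26 → extends → [11, 18, 18, 26]
27 → extends → [11, 18, 18, 26, 27]
26 → replaces 27 → [11, 18, 18, 26, 26]
20 → replaces 26 → [11, 18, 18, 20, 26]
24 → replaces 26 → [11, 18, 18, 20, 24]
29 → extends → [11, 18, 18, 20, 24, 29]
21 → replaces 24 → [11, 18, 18, 20, 21, 29]
30 → extends → [11, 18, 18, 20, 21, 29, 30]
Longest non-decreasing subsequence has length 7, so deletions = 11 − 7 = 4.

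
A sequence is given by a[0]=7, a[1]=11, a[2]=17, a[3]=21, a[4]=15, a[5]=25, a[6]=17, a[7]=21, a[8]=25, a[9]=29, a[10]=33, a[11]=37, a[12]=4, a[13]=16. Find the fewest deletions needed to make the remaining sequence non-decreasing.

Fewest deletions = n − (longest non-decreasing subsequence).
i:      0  1  2  3  4  5  6  7  8  9 10 11 12 13
a[i]:   7 11 17 21 15 25 17 21 25 29 33 37  4 16
dp:     1  2  3  4  3  5  4  5  6  7  8  9  1  4
max dp = 9, so deletions = 14 − 9 = 5.

5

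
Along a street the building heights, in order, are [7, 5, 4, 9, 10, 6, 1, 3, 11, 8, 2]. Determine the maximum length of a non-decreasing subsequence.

4

Track the smallest tail for each achievable length (allowing ties):
7 → extends → [7]
5 → replaces 7 → [5]
4 → replaces 5 → [4]
9 → extends → [4, 9]
10 → extends → [4, 9, 10]
6 → replaces 9 → [4, 6, 10]
1 → replaces 4 → [1, 6, 10]
3 → replaces 6 → [1, 3, 10]
11 → extends → [1, 3, 10, 11]
8 → replaces 10 → [1, 3, 8, 11]
2 → replaces 3 → [1, 2, 8, 11]
Four tails, so the longest non-decreasing subsequence has length 4 (e.g. 7, 9, 10, 11).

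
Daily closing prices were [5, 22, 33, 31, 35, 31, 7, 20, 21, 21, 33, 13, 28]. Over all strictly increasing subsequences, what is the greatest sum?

95

Let S[i] be the best sum of a strictly increasing subsequence ending at i:
i:      1  2  3  4  5  6  7  8  9 10 11 12 13
a[i]:   5 22 33 31 35 31  7 20 21 21 33 13 28
S:      5 27 60 58 95 58 12 32 53 53 91 25 81
Maximum is 95 (e.g. 5 + 22 + 33 + 35).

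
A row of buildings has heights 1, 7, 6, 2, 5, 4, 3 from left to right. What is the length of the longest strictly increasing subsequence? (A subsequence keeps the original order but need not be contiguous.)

Let dp[i] be the length of the longest such subsequence ending at index i:
i:     1 2 3 4 5 6 7
a[i]:  1 7 6 2 5 4 3
dp:    1 2 2 2 3 3 3
Maximum dp value is 3.

3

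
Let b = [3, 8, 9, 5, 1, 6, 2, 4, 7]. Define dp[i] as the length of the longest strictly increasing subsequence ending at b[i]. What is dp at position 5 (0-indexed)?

dp[i] = 1 + max{dp[j] : j<i, b[j]<b[i]} (or 1 if no such j):
i:     0 1 2 3 4 5 6 7 8
b[i]:  3 8 9 5 1 6 2 4 7
dp:    1 2 3 2 1 3 2 3 4
At index 5 the value is 3.

3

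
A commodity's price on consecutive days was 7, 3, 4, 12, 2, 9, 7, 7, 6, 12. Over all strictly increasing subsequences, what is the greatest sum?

28

Let S[i] be the best sum of a strictly increasing subsequence ending at i:
i:      1  2  3  4  5  6  7  8  9 10
a[i]:   7  3  4 12  2  9  7  7  6 12
S:      7  3  7 19  2 16 14 14 13 28
Maximum is 28 (e.g. 3 + 4 + 9 + 12).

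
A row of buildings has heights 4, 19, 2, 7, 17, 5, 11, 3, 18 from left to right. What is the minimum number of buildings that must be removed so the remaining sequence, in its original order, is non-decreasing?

5

Fewest deletions = n − (longest non-decreasing subsequence).
Patience tails:
4 → extends → [4]
19 → extends → [4, 19]
2 → replaces 4 → [2, 19]
7 → replaces 19 → [2, 7]
17 → extends → [2, 7, 17]
5 → replaces 7 → [2, 5, 17]
11 → replaces 17 → [2, 5, 11]
3 → replaces 5 → [2, 3, 11]
18 → extends → [2, 3, 11, 18]
Longest non-decreasing subsequence has length 4, so deletions = 9 − 4 = 5.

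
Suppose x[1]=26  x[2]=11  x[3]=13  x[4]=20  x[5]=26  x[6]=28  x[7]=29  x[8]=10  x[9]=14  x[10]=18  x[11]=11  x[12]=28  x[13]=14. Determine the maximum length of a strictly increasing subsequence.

Let dp[i] be the length of the longest such subsequence ending at index i:
i:      1  2  3  4  5  6  7  8  9 10 11 12 13
x[i]:  26 11 13 20 26 28 29 10 14 18 11 28 14
dp:     1  1  2  3  4  5  6  1  3  4  2  5  3
Maximum dp value is 6.

6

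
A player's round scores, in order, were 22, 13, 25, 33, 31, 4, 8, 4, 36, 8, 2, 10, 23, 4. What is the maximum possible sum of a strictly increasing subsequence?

116

Let S[i] be the best sum of a strictly increasing subsequence ending at i:
i:       1   2   3   4   5   6   7   8   9  10  11  12  13  14
a[i]:   22  13  25  33  31   4   8   4  36   8   2  10  23   4
S:      22  13  47  80  78   4  12   4 116  12   2  22  45   6
Maximum is 116 (e.g. 22 + 25 + 33 + 36).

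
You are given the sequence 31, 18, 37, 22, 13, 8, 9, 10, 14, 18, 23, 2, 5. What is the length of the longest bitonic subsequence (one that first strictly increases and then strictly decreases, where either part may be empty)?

7

inc[i] = longest strictly increasing subsequence ending at i; dec[i] = longest strictly decreasing subsequence starting at i:
i:      1  2  3  4  5  6  7  8  9 10 11 12 13
a[i]:  31 18 37 22 13  8  9 10 14 18 23  2  5
inc:    1  1  2  2  1  1  2  3  4  5  6  1  2
dec:    5  4  5  4  3  2  2  2  2  2  2  1  1
Best peak at i=11 (value 23): inc=6, dec=2, length 6+2−1 = 7.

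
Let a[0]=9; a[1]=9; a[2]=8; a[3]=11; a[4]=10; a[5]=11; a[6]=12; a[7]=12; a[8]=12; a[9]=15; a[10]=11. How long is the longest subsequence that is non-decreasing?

8

Let dp[i] be the length of the longest such subsequence ending at index i:
i:      0  1  2  3  4  5  6  7  8  9 10
a[i]:   9  9  8 11 10 11 12 12 12 15 11
dp:     1  2  1  3  3  4  5  6  7  8  5
Maximum dp value is 8.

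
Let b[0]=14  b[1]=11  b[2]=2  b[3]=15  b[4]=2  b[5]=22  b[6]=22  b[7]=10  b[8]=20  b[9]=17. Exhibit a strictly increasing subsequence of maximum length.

Patience tails give the LIS length; then backtrack through the dp parents:
14 → extends → [14]
11 → replaces 14 → [11]
2 → replaces 11 → [2]
15 → extends → [2, 15]
2 → already a tail → [2, 15]
22 → extends → [2, 15, 22]
22 → already a tail → [2, 15, 22]
10 → replaces 15 → [2, 10, 22]
20 → replaces 22 → [2, 10, 20]
17 → replaces 20 → [2, 10, 17]
Length 3; one witness is 14, 15, 22.

14, 15, 22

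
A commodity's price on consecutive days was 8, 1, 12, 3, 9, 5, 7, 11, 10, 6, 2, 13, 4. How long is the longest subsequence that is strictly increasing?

Let dp[i] be the length of the longest such subsequence ending at index i:
i:      1  2  3  4  5  6  7  8  9 10 11 12 13
a[i]:   8  1 12  3  9  5  7 11 10  6  2 13  4
dp:     1  1  2  2  3  3  4  5  5  4  2  6  3
Maximum dp value is 6.

6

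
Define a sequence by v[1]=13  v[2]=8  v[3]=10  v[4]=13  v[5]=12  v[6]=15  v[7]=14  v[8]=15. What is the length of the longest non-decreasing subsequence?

Track the smallest tail for each achievable length (allowing ties):
13 → extends → [13]
8 → replaces 13 → [8]
10 → extends → [8, 10]
13 → extends → [8, 10, 13]
12 → replaces 13 → [8, 10, 12]
15 → extends → [8, 10, 12, 15]
14 → replaces 15 → [8, 10, 12, 14]
15 → extends → [8, 10, 12, 14, 15]
Five tails, so the longest non-decreasing subsequence has length 5 (e.g. 8, 10, 13, 15, 15).

5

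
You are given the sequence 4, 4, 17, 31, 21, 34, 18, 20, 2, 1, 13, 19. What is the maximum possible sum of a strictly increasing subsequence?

Let S[i] be the best sum of a strictly increasing subsequence ending at i:
i:      1  2  3  4  5  6  7  8  9 10 11 12
a[i]:   4  4 17 31 21 34 18 20  2  1 13 19
S:      4  4 21 52 42 86 39 59  2  1 17 58
Maximum is 86 (e.g. 4 + 17 + 31 + 34).

86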